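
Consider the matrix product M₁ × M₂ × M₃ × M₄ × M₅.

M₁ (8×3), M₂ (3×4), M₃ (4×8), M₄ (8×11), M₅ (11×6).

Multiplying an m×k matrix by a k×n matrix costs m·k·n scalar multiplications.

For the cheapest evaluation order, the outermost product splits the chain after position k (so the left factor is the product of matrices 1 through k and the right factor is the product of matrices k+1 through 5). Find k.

Adjacent pairs: M₁M₂ = 8·3·4 = 96; M₂M₃ = 3·4·8 = 96; M₃M₄ = 4·8·11 = 352; M₄M₅ = 8·11·6 = 528.
Length 3: M₁..M₃: k=1: 0+96+8·3·8=288; k=2: 96+0+8·4·8=352 → min 288 | M₂..M₄: k=2: 0+352+3·4·11=484; k=3: 96+0+3·8·11=360 → min 360 | M₃..M₅: k=3: 0+528+4·8·6=720; k=4: 352+0+4·11·6=616 → min 616.
Length 4: M₁..M₄: k=1: 0+360+8·3·11=624; k=2: 96+352+8·4·11=800; k=3: 288+0+8·8·11=992 → min 624 | M₂..M₅: k=2: 0+616+3·4·6=688; k=3: 96+528+3·8·6=768; k=4: 360+0+3·11·6=558 → min 558.
Top-level splits: k=1: (M₁..M₁)·(M₂..M₅) → 0+558+8·3·6 = 702; k=2: (M₁..M₂)·(M₃..M₅) → 96+616+8·4·6 = 904; k=3: (M₁..M₃)·(M₄..M₅) → 288+528+8·8·6 = 1200; k=4: (M₁..M₄)·(M₅..M₅) → 624+0+8·11·6 = 1152.
Best split is after M₁, i.e. k = 1.

1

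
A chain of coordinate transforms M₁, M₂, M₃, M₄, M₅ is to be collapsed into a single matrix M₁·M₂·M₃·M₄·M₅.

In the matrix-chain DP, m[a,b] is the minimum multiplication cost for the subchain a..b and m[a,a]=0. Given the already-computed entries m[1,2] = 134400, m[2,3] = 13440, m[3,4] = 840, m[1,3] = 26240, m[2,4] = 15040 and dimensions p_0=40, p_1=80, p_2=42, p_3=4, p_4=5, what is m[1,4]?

27040

m[1,4] = min over k∈[1,3] of m[1,k]+m[k+1,4]+p_{0}·p_k·p_{4}.
k=1: 0 + 15040 + 40·80·5 = 31040; k=2: 134400 + 840 + 40·42·5 = 143640; k=3: 26240 + 0 + 40·4·5 = 27040.
Minimum: 27040 at k=3.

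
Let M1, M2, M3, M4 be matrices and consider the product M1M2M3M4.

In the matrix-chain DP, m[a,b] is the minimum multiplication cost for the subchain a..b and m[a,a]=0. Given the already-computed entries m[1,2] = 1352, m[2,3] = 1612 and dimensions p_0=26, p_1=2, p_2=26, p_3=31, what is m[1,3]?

m[1,3] = min over k∈[1,2] of m[1,k]+m[k+1,3]+p_{0}·p_k·p_{3}.
k=1: 0 + 1612 + 26·2·31 = 3224; k=2: 1352 + 0 + 26·26·31 = 22308.
Minimum: 3224 at k=1.

3224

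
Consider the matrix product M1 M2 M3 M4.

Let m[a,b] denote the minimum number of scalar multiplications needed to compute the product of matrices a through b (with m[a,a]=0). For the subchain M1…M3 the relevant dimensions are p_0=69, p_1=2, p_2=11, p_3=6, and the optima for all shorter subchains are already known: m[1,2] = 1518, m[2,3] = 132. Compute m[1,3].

m[1,3] = min over k∈[1,2] of m[1,k]+m[k+1,3]+p_{0}·p_k·p_{3}.
k=1: 0 + 132 + 69·2·6 = 960; k=2: 1518 + 0 + 69·11·6 = 6072.
Minimum: 960 at k=1.

960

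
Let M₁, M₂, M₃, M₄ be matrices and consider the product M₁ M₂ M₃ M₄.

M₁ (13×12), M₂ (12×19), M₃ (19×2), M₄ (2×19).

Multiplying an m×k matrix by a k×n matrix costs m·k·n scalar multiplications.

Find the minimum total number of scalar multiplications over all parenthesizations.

1262

Adjacent pairs: M₁M₂ = 13·12·19 = 2964; M₂M₃ = 12·19·2 = 456; M₃M₄ = 19·2·19 = 722.
Length 3: M₁..M₃: k=1: 0+456+13·12·2=768; k=2: 2964+0+13·19·2=3458 → min 768 | M₂..M₄: k=2: 0+722+12·19·19=5054; k=3: 456+0+12·2·19=912 → min 912.
Length 4: M₁..M₄: k=1: 0+912+13·12·19=3876; k=2: 2964+722+13·19·19=8379; k=3: 768+0+13·2·19=1262 → min 1262.
Optimal order: ((M₁ (M₂ M₃)) M₄) with cost 1262.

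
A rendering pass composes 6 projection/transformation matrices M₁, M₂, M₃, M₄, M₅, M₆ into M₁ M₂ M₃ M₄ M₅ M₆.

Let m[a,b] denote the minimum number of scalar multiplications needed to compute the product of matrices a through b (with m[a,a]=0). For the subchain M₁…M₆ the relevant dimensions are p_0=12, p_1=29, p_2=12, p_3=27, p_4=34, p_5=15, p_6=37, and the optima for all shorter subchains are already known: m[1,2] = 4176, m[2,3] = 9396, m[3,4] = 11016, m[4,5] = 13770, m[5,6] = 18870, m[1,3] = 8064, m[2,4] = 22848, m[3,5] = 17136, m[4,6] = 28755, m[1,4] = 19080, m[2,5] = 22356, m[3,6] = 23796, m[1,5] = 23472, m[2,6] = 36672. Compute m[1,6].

30132

m[1,6] = min over k∈[1,5] of m[1,k]+m[k+1,6]+p_{0}·p_k·p_{6}.
k=1: 0 + 36672 + 12·29·37 = 49548; k=2: 4176 + 23796 + 12·12·37 = 33300; k=3: 8064 + 28755 + 12·27·37 = 48807; k=4: 19080 + 18870 + 12·34·37 = 53046; k=5: 23472 + 0 + 12·15·37 = 30132.
Minimum: 30132 at k=5.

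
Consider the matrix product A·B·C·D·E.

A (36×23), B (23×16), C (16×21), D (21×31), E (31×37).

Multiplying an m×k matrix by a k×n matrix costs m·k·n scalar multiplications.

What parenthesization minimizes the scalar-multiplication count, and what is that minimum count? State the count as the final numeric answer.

Adjacent pairs: AB = 36·23·16 = 13248; BC = 23·16·21 = 7728; CD = 16·21·31 = 10416; DE = 21·31·37 = 24087.
Length 3: A..C: k=1: 0+7728+36·23·21=25116; k=2: 13248+0+36·16·21=25344 → min 25116 | B..D: k=2: 0+10416+23·16·31=21824; k=3: 7728+0+23·21·31=22701 → min 21824 | C..E: k=3: 0+24087+16·21·37=36519; k=4: 10416+0+16·31·37=28768 → min 28768.
Length 4: A..D: k=1: 0+21824+36·23·31=47492; k=2: 13248+10416+36·16·31=41520; k=3: 25116+0+36·21·31=48552 → min 41520 | B..E: k=2: 0+28768+23·16·37=42384; k=3: 7728+24087+23·21·37=49686; k=4: 21824+0+23·31·37=48205 → min 42384.
Length 5: A..E: k=1: 0+42384+36·23·37=73020; k=2: 13248+28768+36·16·37=63328; k=3: 25116+24087+36·21·37=77175; k=4: 41520+0+36·31·37=82812 → min 63328.
Optimal parenthesization: ((A·B)·((C·D)·E)) with cost 63328.

63328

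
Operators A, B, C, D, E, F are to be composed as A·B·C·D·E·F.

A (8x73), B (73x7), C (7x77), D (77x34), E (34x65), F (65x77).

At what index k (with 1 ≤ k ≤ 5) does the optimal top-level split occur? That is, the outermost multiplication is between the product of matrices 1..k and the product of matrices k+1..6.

2

Adjacent pairs: AB = 8·73·7 = 4088; BC = 73·7·77 = 39347; CD = 7·77·34 = 18326; DE = 77·34·65 = 170170; EF = 34·65·77 = 170170.
Length 3: A..C: k=1: 0+39347+8·73·77=84315; k=2: 4088+0+8·7·77=8400 → min 8400 | B..D: k=2: 0+18326+73·7·34=35700; k=3: 39347+0+73·77·34=230461 → min 35700 | C..E: k=3: 0+170170+7·77·65=205205; k=4: 18326+0+7·34·65=33796 → min 33796 | D..F: k=4: 0+170170+77·34·77=371756; k=5: 170170+0+77·65·77=555555 → min 371756.
Length 4: A..D: k=1: 0+35700+8·73·34=55556; k=2: 4088+18326+8·7·34=24318; k=3: 8400+0+8·77·34=29344 → min 24318 | B..E: k=2: 0+33796+73·7·65=67011; k=3: 39347+170170+73·77·65=574882; k=4: 35700+0+73·34·65=197030 → min 67011 | C..F: k=3: 0+371756+7·77·77=413259; k=4: 18326+170170+7·34·77=206822; k=5: 33796+0+7·65·77=68831 → min 68831.
Length 5: A..E: k=1: 0+67011+8·73·65=104971; k=2: 4088+33796+8·7·65=41524; k=3: 8400+170170+8·77·65=218610; k=4: 24318+0+8·34·65=41998 → min 41524 | B..F: k=2: 0+68831+73·7·77=108178; k=3: 39347+371756+73·77·77=843920; k=4: 35700+170170+73·34·77=396984; k=5: 67011+0+73·65·77=432376 → min 108178.
Top-level splits: k=1: (A..A)·(B..F) → 0+108178+8·73·77 = 153146; k=2: (A..B)·(C..F) → 4088+68831+8·7·77 = 77231; k=3: (A..C)·(D..F) → 8400+371756+8·77·77 = 427588; k=4: (A..D)·(E..F) → 24318+170170+8·34·77 = 215432; k=5: (A..E)·(F..F) → 41524+0+8·65·77 = 81564.
Best split is after B, i.e. k = 2.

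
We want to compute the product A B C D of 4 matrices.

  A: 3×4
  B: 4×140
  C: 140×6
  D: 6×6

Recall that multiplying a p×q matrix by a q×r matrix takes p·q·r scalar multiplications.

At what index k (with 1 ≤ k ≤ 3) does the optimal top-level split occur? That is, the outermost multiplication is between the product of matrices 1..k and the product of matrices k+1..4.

Adjacent pairs: AB = 3·4·140 = 1680; BC = 4·140·6 = 3360; CD = 140·6·6 = 5040.
Length 3: A..C: k=1: 0+3360+3·4·6=3432; k=2: 1680+0+3·140·6=4200 → min 3432 | B..D: k=2: 0+5040+4·140·6=8400; k=3: 3360+0+4·6·6=3504 → min 3504.
Top-level splits: k=1: (A..A)·(B..D) → 0+3504+3·4·6 = 3576; k=2: (A..B)·(C..D) → 1680+5040+3·140·6 = 9240; k=3: (A..C)·(D..D) → 3432+0+3·6·6 = 3540.
Best split is after C, i.e. k = 3.

3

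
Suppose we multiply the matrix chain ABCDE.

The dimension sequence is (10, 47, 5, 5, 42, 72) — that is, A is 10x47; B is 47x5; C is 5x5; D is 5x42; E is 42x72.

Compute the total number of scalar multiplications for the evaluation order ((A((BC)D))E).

61025

(BC): 47×5 by 5×5 → 47×5, cost 47·5·5 = 1175
((BC)D): 47×5 by 5×42 → 47×42, cost 47·5·42 = 9870; cumulative 11045
(A((BC)D)): 10×47 by 47×42 → 10×42, cost 10·47·42 = 19740; cumulative 30785
((A((BC)D))E): 10×42 by 42×72 → 10×72, cost 10·42·72 = 30240; cumulative 61025
Total: 61025 scalar multiplications.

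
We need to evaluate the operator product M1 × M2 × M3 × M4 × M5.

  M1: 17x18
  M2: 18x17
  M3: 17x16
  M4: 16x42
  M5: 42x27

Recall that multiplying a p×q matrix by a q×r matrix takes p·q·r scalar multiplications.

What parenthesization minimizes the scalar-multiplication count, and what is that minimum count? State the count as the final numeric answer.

Adjacent pairs: M1M2 = 17·18·17 = 5202; M2M3 = 18·17·16 = 4896; M3M4 = 17·16·42 = 11424; M4M5 = 16·42·27 = 18144.
Length 3: M1..M3: k=1: 0+4896+17·18·16=9792; k=2: 5202+0+17·17·16=9826 → min 9792 | M2..M4: k=2: 0+11424+18·17·42=24276; k=3: 4896+0+18·16·42=16992 → min 16992 | M3..M5: k=3: 0+18144+17·16·27=25488; k=4: 11424+0+17·42·27=30702 → min 25488.
Length 4: M1..M4: k=1: 0+16992+17·18·42=29844; k=2: 5202+11424+17·17·42=28764; k=3: 9792+0+17·16·42=21216 → min 21216 | M2..M5: k=2: 0+25488+18·17·27=33750; k=3: 4896+18144+18·16·27=30816; k=4: 16992+0+18·42·27=37404 → min 30816.
Length 5: M1..M5: k=1: 0+30816+17·18·27=39078; k=2: 5202+25488+17·17·27=38493; k=3: 9792+18144+17·16·27=35280; k=4: 21216+0+17·42·27=40494 → min 35280.
Optimal parenthesization: ((M1 × (M2 × M3)) × (M4 × M5)) with cost 35280.

35280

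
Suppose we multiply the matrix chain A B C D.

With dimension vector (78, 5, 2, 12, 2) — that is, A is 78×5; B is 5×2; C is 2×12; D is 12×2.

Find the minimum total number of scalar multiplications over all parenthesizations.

Adjacent pairs: AB = 78·5·2 = 780; BC = 5·2·12 = 120; CD = 2·12·2 = 48.
Length 3: A..C: k=1: 0+120+78·5·12=4800; k=2: 780+0+78·2·12=2652 → min 2652 | B..D: k=2: 0+48+5·2·2=68; k=3: 120+0+5·12·2=240 → min 68.
Length 4: A..D: k=1: 0+68+78·5·2=848; k=2: 780+48+78·2·2=1140; k=3: 2652+0+78·12·2=4524 → min 848.
Optimal order: (A (B (C D))) with cost 848.

848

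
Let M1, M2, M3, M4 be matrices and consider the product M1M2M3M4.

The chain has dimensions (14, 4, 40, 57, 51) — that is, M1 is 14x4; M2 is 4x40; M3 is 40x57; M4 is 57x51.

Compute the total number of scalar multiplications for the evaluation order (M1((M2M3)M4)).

(M2M3): 4×40 by 40×57 → 4×57, cost 4·40·57 = 9120
((M2M3)M4): 4×57 by 57×51 → 4×51, cost 4·57·51 = 11628; cumulative 20748
(M1((M2M3)M4)): 14×4 by 4×51 → 14×51, cost 14·4·51 = 2856; cumulative 23604
Total: 23604 scalar multiplications.

23604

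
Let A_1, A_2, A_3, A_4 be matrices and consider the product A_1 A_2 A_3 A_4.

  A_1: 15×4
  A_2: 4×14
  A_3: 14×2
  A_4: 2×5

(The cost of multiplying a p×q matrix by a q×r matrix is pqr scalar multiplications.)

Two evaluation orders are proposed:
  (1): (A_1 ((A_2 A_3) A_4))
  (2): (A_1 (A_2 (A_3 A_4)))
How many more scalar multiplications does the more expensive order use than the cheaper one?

268

Order (1) = (A_1 ((A_2 A_3) A_4)): (A_2 A_3): 4×14 by 14×2 → 4×2, cost 4·14·2 = 112; ((A_2 A_3) A_4): 4×2 by 2×5 → 4×5, cost 4·2·5 = 40; cumulative 152; (A_1 ((A_2 A_3) A_4)): 15×4 by 4×5 → 15×5, cost 15·4·5 = 300; cumulative 452. Total 452.
Order (2) = (A_1 (A_2 (A_3 A_4))): (A_3 A_4): 14×2 by 2×5 → 14×5, cost 14·2·5 = 140; (A_2 (A_3 A_4)): 4×14 by 14×5 → 4×5, cost 4·14·5 = 280; cumulative 420; (A_1 (A_2 (A_3 A_4))): 15×4 by 4×5 → 15×5, cost 15·4·5 = 300; cumulative 720. Total 720.
Difference: |452 − 720| = 268.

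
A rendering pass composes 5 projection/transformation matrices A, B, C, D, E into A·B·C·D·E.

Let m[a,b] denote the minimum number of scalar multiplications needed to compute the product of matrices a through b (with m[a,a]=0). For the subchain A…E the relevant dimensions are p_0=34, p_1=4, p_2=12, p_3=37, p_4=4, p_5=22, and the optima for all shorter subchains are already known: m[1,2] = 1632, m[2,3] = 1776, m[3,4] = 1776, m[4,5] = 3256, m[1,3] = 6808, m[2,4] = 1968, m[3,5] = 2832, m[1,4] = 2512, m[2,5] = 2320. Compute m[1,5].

5312

m[1,5] = min over k∈[1,4] of m[1,k]+m[k+1,5]+p_{0}·p_k·p_{5}.
k=1: 0 + 2320 + 34·4·22 = 5312; k=2: 1632 + 2832 + 34·12·22 = 13440; k=3: 6808 + 3256 + 34·37·22 = 37740; k=4: 2512 + 0 + 34·4·22 = 5504.
Minimum: 5312 at k=1.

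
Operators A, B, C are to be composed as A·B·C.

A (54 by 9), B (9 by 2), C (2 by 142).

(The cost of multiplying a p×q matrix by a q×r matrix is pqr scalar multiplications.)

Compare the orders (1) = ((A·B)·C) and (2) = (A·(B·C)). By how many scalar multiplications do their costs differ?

Order (1) = ((A·B)·C): (A·B): 54×9 by 9×2 → 54×2, cost 54·9·2 = 972; ((A·B)·C): 54×2 by 2×142 → 54×142, cost 54·2·142 = 15336; cumulative 16308. Total 16308.
Order (2) = (A·(B·C)): (B·C): 9×2 by 2×142 → 9×142, cost 9·2·142 = 2556; (A·(B·C)): 54×9 by 9×142 → 54×142, cost 54·9·142 = 69012; cumulative 71568. Total 71568.
Difference: |16308 − 71568| = 55260.

55260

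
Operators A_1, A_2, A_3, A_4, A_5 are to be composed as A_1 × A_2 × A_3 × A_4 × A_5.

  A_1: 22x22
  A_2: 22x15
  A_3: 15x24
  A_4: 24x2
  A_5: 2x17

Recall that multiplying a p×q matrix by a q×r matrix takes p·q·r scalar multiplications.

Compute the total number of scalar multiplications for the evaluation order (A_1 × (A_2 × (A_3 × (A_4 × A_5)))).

(A_4 × A_5): 24×2 by 2×17 → 24×17, cost 24·2·17 = 816
(A_3 × (A_4 × A_5)): 15×24 by 24×17 → 15×17, cost 15·24·17 = 6120; cumulative 6936
(A_2 × (A_3 × (A_4 × A_5))): 22×15 by 15×17 → 22×17, cost 22·15·17 = 5610; cumulative 12546
(A_1 × (A_2 × (A_3 × (A_4 × A_5)))): 22×22 by 22×17 → 22×17, cost 22·22·17 = 8228; cumulative 20774
Total: 20774 scalar multiplications.

20774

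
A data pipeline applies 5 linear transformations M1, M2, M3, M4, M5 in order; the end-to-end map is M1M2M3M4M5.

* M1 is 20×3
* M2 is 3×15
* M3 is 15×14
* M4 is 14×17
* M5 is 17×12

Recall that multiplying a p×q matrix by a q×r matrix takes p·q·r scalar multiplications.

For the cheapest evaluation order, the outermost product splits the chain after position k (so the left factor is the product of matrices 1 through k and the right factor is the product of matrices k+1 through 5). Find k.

Adjacent pairs: M1M2 = 20·3·15 = 900; M2M3 = 3·15·14 = 630; M3M4 = 15·14·17 = 3570; M4M5 = 14·17·12 = 2856.
Length 3: M1..M3: k=1: 0+630+20·3·14=1470; k=2: 900+0+20·15·14=5100 → min 1470 | M2..M4: k=2: 0+3570+3·15·17=4335; k=3: 630+0+3·14·17=1344 → min 1344 | M3..M5: k=3: 0+2856+15·14·12=5376; k=4: 3570+0+15·17·12=6630 → min 5376.
Length 4: M1..M4: k=1: 0+1344+20·3·17=2364; k=2: 900+3570+20·15·17=9570; k=3: 1470+0+20·14·17=6230 → min 2364 | M2..M5: k=2: 0+5376+3·15·12=5916; k=3: 630+2856+3·14·12=3990; k=4: 1344+0+3·17·12=1956 → min 1956.
Top-level splits: k=1: (M1..M1)·(M2..M5) → 0+1956+20·3·12 = 2676; k=2: (M1..M2)·(M3..M5) → 900+5376+20·15·12 = 9876; k=3: (M1..M3)·(M4..M5) → 1470+2856+20·14·12 = 7686; k=4: (M1..M4)·(M5..M5) → 2364+0+20·17·12 = 6444.
Best split is after M1, i.e. k = 1.

1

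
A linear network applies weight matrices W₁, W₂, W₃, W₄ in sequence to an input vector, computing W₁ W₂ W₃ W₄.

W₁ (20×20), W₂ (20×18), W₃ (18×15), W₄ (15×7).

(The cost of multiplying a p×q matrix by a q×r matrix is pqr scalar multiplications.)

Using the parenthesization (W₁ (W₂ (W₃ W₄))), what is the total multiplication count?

(W₃ W₄): 18×15 by 15×7 → 18×7, cost 18·15·7 = 1890
(W₂ (W₃ W₄)): 20×18 by 18×7 → 20×7, cost 20·18·7 = 2520; cumulative 4410
(W₁ (W₂ (W₃ W₄))): 20×20 by 20×7 → 20×7, cost 20·20·7 = 2800; cumulative 7210
Total: 7210 scalar multiplications.

7210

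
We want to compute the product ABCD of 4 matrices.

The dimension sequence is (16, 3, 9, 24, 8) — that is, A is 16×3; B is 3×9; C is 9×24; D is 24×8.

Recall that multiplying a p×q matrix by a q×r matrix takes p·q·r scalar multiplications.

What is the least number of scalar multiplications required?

1608

Adjacent pairs: AB = 16·3·9 = 432; BC = 3·9·24 = 648; CD = 9·24·8 = 1728.
Length 3: A..C: k=1: 0+648+16·3·24=1800; k=2: 432+0+16·9·24=3888 → min 1800 | B..D: k=2: 0+1728+3·9·8=1944; k=3: 648+0+3·24·8=1224 → min 1224.
Length 4: A..D: k=1: 0+1224+16·3·8=1608; k=2: 432+1728+16·9·8=3312; k=3: 1800+0+16·24·8=4872 → min 1608.
Optimal order: (A((BC)D)) with cost 1608.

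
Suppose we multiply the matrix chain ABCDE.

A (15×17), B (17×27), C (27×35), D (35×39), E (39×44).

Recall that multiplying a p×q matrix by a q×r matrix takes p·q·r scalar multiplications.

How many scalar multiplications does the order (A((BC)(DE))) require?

113525

(BC): 17×27 by 27×35 → 17×35, cost 17·27·35 = 16065
(DE): 35×39 by 39×44 → 35×44, cost 35·39·44 = 60060
((BC)(DE)): 17×35 by 35×44 → 17×44, cost 17·35·44 = 26180; cumulative 102305
(A((BC)(DE))): 15×17 by 17×44 → 15×44, cost 15·17·44 = 11220; cumulative 113525
Total: 113525 scalar multiplications.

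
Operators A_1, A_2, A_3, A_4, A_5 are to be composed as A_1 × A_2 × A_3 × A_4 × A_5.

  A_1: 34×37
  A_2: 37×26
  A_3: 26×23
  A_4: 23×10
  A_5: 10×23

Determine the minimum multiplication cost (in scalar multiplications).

36000

Adjacent pairs: A_1A_2 = 34·37·26 = 32708; A_2A_3 = 37·26·23 = 22126; A_3A_4 = 26·23·10 = 5980; A_4A_5 = 23·10·23 = 5290.
Length 3: A_1..A_3: k=1: 0+22126+34·37·23=51060; k=2: 32708+0+34·26·23=53040 → min 51060 | A_2..A_4: k=2: 0+5980+37·26·10=15600; k=3: 22126+0+37·23·10=30636 → min 15600 | A_3..A_5: k=3: 0+5290+26·23·23=19044; k=4: 5980+0+26·10·23=11960 → min 11960.
Length 4: A_1..A_4: k=1: 0+15600+34·37·10=28180; k=2: 32708+5980+34·26·10=47528; k=3: 51060+0+34·23·10=58880 → min 28180 | A_2..A_5: k=2: 0+11960+37·26·23=34086; k=3: 22126+5290+37·23·23=46989; k=4: 15600+0+37·10·23=24110 → min 24110.
Length 5: A_1..A_5: k=1: 0+24110+34·37·23=53044; k=2: 32708+11960+34·26·23=65000; k=3: 51060+5290+34·23·23=74336; k=4: 28180+0+34·10·23=36000 → min 36000.
Optimal order: ((A_1 × (A_2 × (A_3 × A_4))) × A_5) with cost 36000.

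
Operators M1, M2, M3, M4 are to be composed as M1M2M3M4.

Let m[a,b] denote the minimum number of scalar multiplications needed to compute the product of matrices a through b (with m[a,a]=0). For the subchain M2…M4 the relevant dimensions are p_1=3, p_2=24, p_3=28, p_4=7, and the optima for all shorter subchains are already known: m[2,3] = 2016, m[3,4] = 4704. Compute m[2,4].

m[2,4] = min over k∈[2,3] of m[2,k]+m[k+1,4]+p_{1}·p_k·p_{4}.
k=2: 0 + 4704 + 3·24·7 = 5208; k=3: 2016 + 0 + 3·28·7 = 2604.
Minimum: 2604 at k=3.

2604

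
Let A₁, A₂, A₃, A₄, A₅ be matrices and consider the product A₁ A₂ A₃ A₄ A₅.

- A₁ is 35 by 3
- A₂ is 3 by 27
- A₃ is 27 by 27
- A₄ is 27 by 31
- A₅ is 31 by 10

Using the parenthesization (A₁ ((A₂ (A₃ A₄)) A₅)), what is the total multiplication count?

27090

(A₃ A₄): 27×27 by 27×31 → 27×31, cost 27·27·31 = 22599
(A₂ (A₃ A₄)): 3×27 by 27×31 → 3×31, cost 3·27·31 = 2511; cumulative 25110
((A₂ (A₃ A₄)) A₅): 3×31 by 31×10 → 3×10, cost 3·31·10 = 930; cumulative 26040
(A₁ ((A₂ (A₃ A₄)) A₅)): 35×3 by 3×10 → 35×10, cost 35·3·10 = 1050; cumulative 27090
Total: 27090 scalar multiplications.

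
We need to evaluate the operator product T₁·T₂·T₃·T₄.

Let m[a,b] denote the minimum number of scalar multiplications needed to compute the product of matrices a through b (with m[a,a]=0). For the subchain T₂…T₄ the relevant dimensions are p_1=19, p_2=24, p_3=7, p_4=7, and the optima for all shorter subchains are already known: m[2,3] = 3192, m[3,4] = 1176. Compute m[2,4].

m[2,4] = min over k∈[2,3] of m[2,k]+m[k+1,4]+p_{1}·p_k·p_{4}.
k=2: 0 + 1176 + 19·24·7 = 4368; k=3: 3192 + 0 + 19·7·7 = 4123.
Minimum: 4123 at k=3.

4123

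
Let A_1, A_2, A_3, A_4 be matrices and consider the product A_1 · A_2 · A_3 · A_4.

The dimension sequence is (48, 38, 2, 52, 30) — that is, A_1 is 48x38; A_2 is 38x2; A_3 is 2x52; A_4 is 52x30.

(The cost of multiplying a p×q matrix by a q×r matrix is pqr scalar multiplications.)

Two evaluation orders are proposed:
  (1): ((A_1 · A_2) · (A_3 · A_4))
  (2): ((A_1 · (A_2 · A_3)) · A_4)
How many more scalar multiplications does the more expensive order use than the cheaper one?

Order (1) = ((A_1 · A_2) · (A_3 · A_4)): (A_1 · A_2): 48×38 by 38×2 → 48×2, cost 48·38·2 = 3648; (A_3 · A_4): 2×52 by 52×30 → 2×30, cost 2·52·30 = 3120; ((A_1 · A_2) · (A_3 · A_4)): 48×2 by 2×30 → 48×30, cost 48·2·30 = 2880; cumulative 9648. Total 9648.
Order (2) = ((A_1 · (A_2 · A_3)) · A_4): (A_2 · A_3): 38×2 by 2×52 → 38×52, cost 38·2·52 = 3952; (A_1 · (A_2 · A_3)): 48×38 by 38×52 → 48×52, cost 48·38·52 = 94848; cumulative 98800; ((A_1 · (A_2 · A_3)) · A_4): 48×52 by 52×30 → 48×30, cost 48·52·30 = 74880; cumulative 173680. Total 173680.
Difference: |9648 − 173680| = 164032.

164032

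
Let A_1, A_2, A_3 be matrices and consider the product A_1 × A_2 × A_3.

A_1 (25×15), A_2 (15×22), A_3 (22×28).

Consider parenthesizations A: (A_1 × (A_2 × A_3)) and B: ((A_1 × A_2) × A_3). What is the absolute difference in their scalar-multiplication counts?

Order A = (A_1 × (A_2 × A_3)): (A_2 × A_3): 15×22 by 22×28 → 15×28, cost 15·22·28 = 9240; (A_1 × (A_2 × A_3)): 25×15 by 15×28 → 25×28, cost 25·15·28 = 10500; cumulative 19740. Total 19740.
Order B = ((A_1 × A_2) × A_3): (A_1 × A_2): 25×15 by 15×22 → 25×22, cost 25·15·22 = 8250; ((A_1 × A_2) × A_3): 25×22 by 22×28 → 25×28, cost 25·22·28 = 15400; cumulative 23650. Total 23650.
Difference: |19740 − 23650| = 3910.

3910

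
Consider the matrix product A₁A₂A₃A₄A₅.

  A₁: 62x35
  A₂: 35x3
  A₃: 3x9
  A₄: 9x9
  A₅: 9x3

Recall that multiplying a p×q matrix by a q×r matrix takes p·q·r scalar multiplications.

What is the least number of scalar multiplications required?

7149

Adjacent pairs: A₁A₂ = 62·35·3 = 6510; A₂A₃ = 35·3·9 = 945; A₃A₄ = 3·9·9 = 243; A₄A₅ = 9·9·3 = 243.
Length 3: A₁..A₃: k=1: 0+945+62·35·9=20475; k=2: 6510+0+62·3·9=8184 → min 8184 | A₂..A₄: k=2: 0+243+35·3·9=1188; k=3: 945+0+35·9·9=3780 → min 1188 | A₃..A₅: k=3: 0+243+3·9·3=324; k=4: 243+0+3·9·3=324 → min 324.
Length 4: A₁..A₄: k=1: 0+1188+62·35·9=20718; k=2: 6510+243+62·3·9=8427; k=3: 8184+0+62·9·9=13206 → min 8427 | A₂..A₅: k=2: 0+324+35·3·3=639; k=3: 945+243+35·9·3=2133; k=4: 1188+0+35·9·3=2133 → min 639.
Length 5: A₁..A₅: k=1: 0+639+62·35·3=7149; k=2: 6510+324+62·3·3=7392; k=3: 8184+243+62·9·3=10101; k=4: 8427+0+62·9·3=10101 → min 7149.
Optimal order: (A₁(A₂(A₃(A₄A₅)))) with cost 7149.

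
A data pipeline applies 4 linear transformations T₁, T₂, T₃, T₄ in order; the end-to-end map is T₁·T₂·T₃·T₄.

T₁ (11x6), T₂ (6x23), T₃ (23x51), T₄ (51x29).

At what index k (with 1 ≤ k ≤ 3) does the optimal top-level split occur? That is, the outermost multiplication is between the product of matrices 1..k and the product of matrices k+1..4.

Adjacent pairs: T₁T₂ = 11·6·23 = 1518; T₂T₃ = 6·23·51 = 7038; T₃T₄ = 23·51·29 = 34017.
Length 3: T₁..T₃: k=1: 0+7038+11·6·51=10404; k=2: 1518+0+11·23·51=14421 → min 10404 | T₂..T₄: k=2: 0+34017+6·23·29=38019; k=3: 7038+0+6·51·29=15912 → min 15912.
Top-level splits: k=1: (T₁..T₁)·(T₂..T₄) → 0+15912+11·6·29 = 17826; k=2: (T₁..T₂)·(T₃..T₄) → 1518+34017+11·23·29 = 42872; k=3: (T₁..T₃)·(T₄..T₄) → 10404+0+11·51·29 = 26673.
Best split is after T₁, i.e. k = 1.

1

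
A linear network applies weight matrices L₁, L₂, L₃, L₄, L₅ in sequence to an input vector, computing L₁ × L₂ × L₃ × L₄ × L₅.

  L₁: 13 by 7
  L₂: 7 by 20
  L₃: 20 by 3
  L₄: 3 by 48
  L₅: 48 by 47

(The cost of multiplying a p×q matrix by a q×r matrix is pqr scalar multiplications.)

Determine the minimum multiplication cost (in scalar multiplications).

9294

Adjacent pairs: L₁L₂ = 13·7·20 = 1820; L₂L₃ = 7·20·3 = 420; L₃L₄ = 20·3·48 = 2880; L₄L₅ = 3·48·47 = 6768.
Length 3: L₁..L₃: k=1: 0+420+13·7·3=693; k=2: 1820+0+13·20·3=2600 → min 693 | L₂..L₄: k=2: 0+2880+7·20·48=9600; k=3: 420+0+7·3·48=1428 → min 1428 | L₃..L₅: k=3: 0+6768+20·3·47=9588; k=4: 2880+0+20·48·47=48000 → min 9588.
Length 4: L₁..L₄: k=1: 0+1428+13·7·48=5796; k=2: 1820+2880+13·20·48=17180; k=3: 693+0+13·3·48=2565 → min 2565 | L₂..L₅: k=2: 0+9588+7·20·47=16168; k=3: 420+6768+7·3·47=8175; k=4: 1428+0+7·48·47=17220 → min 8175.
Length 5: L₁..L₅: k=1: 0+8175+13·7·47=12452; k=2: 1820+9588+13·20·47=23628; k=3: 693+6768+13·3·47=9294; k=4: 2565+0+13·48·47=31893 → min 9294.
Optimal order: ((L₁ × (L₂ × L₃)) × (L₄ × L₅)) with cost 9294.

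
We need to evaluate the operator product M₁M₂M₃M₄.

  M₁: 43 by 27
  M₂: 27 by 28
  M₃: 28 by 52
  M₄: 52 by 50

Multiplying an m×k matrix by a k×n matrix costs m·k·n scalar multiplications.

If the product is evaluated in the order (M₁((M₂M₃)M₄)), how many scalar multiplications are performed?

(M₂M₃): 27×28 by 28×52 → 27×52, cost 27·28·52 = 39312
((M₂M₃)M₄): 27×52 by 52×50 → 27×50, cost 27·52·50 = 70200; cumulative 109512
(M₁((M₂M₃)M₄)): 43×27 by 27×50 → 43×50, cost 43·27·50 = 58050; cumulative 167562
Total: 167562 scalar multiplications.

167562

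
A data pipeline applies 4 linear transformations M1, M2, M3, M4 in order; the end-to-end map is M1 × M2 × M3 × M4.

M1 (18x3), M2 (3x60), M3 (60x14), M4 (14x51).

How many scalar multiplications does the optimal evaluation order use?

Adjacent pairs: M1M2 = 18·3·60 = 3240; M2M3 = 3·60·14 = 2520; M3M4 = 60·14·51 = 42840.
Length 3: M1..M3: k=1: 0+2520+18·3·14=3276; k=2: 3240+0+18·60·14=18360 → min 3276 | M2..M4: k=2: 0+42840+3·60·51=52020; k=3: 2520+0+3·14·51=4662 → min 4662.
Length 4: M1..M4: k=1: 0+4662+18·3·51=7416; k=2: 3240+42840+18·60·51=101160; k=3: 3276+0+18·14·51=16128 → min 7416.
Optimal order: (M1 × ((M2 × M3) × M4)) with cost 7416.

7416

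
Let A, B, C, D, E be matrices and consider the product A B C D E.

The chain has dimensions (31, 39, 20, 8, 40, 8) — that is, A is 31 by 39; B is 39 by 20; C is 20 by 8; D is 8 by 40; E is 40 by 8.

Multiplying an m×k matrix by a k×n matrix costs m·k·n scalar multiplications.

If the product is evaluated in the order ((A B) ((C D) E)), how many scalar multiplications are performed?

(A B): 31×39 by 39×20 → 31×20, cost 31·39·20 = 24180
(C D): 20×8 by 8×40 → 20×40, cost 20·8·40 = 6400
((C D) E): 20×40 by 40×8 → 20×8, cost 20·40·8 = 6400; cumulative 12800
((A B) ((C D) E)): 31×20 by 20×8 → 31×8, cost 31·20·8 = 4960; cumulative 41940
Total: 41940 scalar multiplications.

41940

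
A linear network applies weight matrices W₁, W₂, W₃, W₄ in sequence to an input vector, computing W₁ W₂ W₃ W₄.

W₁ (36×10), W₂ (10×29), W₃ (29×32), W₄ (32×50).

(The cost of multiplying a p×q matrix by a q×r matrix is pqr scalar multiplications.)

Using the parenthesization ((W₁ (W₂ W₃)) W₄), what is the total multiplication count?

(W₂ W₃): 10×29 by 29×32 → 10×32, cost 10·29·32 = 9280
(W₁ (W₂ W₃)): 36×10 by 10×32 → 36×32, cost 36·10·32 = 11520; cumulative 20800
((W₁ (W₂ W₃)) W₄): 36×32 by 32×50 → 36×50, cost 36·32·50 = 57600; cumulative 78400
Total: 78400 scalar multiplications.

78400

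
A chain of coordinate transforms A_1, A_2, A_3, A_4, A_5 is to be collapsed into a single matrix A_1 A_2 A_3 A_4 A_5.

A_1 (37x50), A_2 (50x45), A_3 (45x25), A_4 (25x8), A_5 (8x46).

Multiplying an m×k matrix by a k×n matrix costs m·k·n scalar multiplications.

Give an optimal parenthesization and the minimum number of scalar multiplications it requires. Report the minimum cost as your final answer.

55416

Adjacent pairs: A_1A_2 = 37·50·45 = 83250; A_2A_3 = 50·45·25 = 56250; A_3A_4 = 45·25·8 = 9000; A_4A_5 = 25·8·46 = 9200.
Length 3: A_1..A_3: k=1: 0+56250+37·50·25=102500; k=2: 83250+0+37·45·25=124875 → min 102500 | A_2..A_4: k=2: 0+9000+50·45·8=27000; k=3: 56250+0+50·25·8=66250 → min 27000 | A_3..A_5: k=3: 0+9200+45·25·46=60950; k=4: 9000+0+45·8·46=25560 → min 25560.
Length 4: A_1..A_4: k=1: 0+27000+37·50·8=41800; k=2: 83250+9000+37·45·8=105570; k=3: 102500+0+37·25·8=109900 → min 41800 | A_2..A_5: k=2: 0+25560+50·45·46=129060; k=3: 56250+9200+50·25·46=122950; k=4: 27000+0+50·8·46=45400 → min 45400.
Length 5: A_1..A_5: k=1: 0+45400+37·50·46=130500; k=2: 83250+25560+37·45·46=185400; k=3: 102500+9200+37·25·46=154250; k=4: 41800+0+37·8·46=55416 → min 55416.
Optimal parenthesization: ((A_1 (A_2 (A_3 A_4))) A_5) with cost 55416.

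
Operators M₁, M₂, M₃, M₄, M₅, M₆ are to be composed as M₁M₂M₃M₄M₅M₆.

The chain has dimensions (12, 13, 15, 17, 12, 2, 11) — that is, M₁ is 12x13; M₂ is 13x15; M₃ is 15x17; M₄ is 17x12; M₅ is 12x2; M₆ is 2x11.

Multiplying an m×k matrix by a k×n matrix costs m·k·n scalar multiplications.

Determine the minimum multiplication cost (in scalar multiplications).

1884

Adjacent pairs: M₁M₂ = 12·13·15 = 2340; M₂M₃ = 13·15·17 = 3315; M₃M₄ = 15·17·12 = 3060; M₄M₅ = 17·12·2 = 408; M₅M₆ = 12·2·11 = 264.
Length 3: M₁..M₃: k=1: 0+3315+12·13·17=5967; k=2: 2340+0+12·15·17=5400 → min 5400 | M₂..M₄: k=2: 0+3060+13·15·12=5400; k=3: 3315+0+13·17·12=5967 → min 5400 | M₃..M₅: k=3: 0+408+15·17·2=918; k=4: 3060+0+15·12·2=3420 → min 918 | M₄..M₆: k=4: 0+264+17·12·11=2508; k=5: 408+0+17·2·11=782 → min 782.
Length 4: M₁..M₄: k=1: 0+5400+12·13·12=7272; k=2: 2340+3060+12·15·12=7560; k=3: 5400+0+12·17·12=7848 → min 7272 | M₂..M₅: k=2: 0+918+13·15·2=1308; k=3: 3315+408+13·17·2=4165; k=4: 5400+0+13·12·2=5712 → min 1308 | M₃..M₆: k=3: 0+782+15·17·11=3587; k=4: 3060+264+15·12·11=5304; k=5: 918+0+15·2·11=1248 → min 1248.
Length 5: M₁..M₅: k=1: 0+1308+12·13·2=1620; k=2: 2340+918+12·15·2=3618; k=3: 5400+408+12·17·2=6216; k=4: 7272+0+12·12·2=7560 → min 1620 | M₂..M₆: k=2: 0+1248+13·15·11=3393; k=3: 3315+782+13·17·11=6528; k=4: 5400+264+13·12·11=7380; k=5: 1308+0+13·2·11=1594 → min 1594.
Length 6: M₁..M₆: k=1: 0+1594+12·13·11=3310; k=2: 2340+1248+12·15·11=5568; k=3: 5400+782+12·17·11=8426; k=4: 7272+264+12·12·11=9120; k=5: 1620+0+12·2·11=1884 → min 1884.
Optimal order: ((M₁(M₂(M₃(M₄M₅))))M₆) with cost 1884.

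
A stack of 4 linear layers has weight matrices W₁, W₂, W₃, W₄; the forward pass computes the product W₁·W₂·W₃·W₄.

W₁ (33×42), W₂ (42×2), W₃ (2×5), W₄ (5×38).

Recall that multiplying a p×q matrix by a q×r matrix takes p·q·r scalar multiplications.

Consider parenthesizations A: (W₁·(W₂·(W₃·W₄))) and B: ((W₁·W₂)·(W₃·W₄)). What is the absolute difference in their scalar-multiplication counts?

50580

Order A = (W₁·(W₂·(W₃·W₄))): (W₃·W₄): 2×5 by 5×38 → 2×38, cost 2·5·38 = 380; (W₂·(W₃·W₄)): 42×2 by 2×38 → 42×38, cost 42·2·38 = 3192; cumulative 3572; (W₁·(W₂·(W₃·W₄))): 33×42 by 42×38 → 33×38, cost 33·42·38 = 52668; cumulative 56240. Total 56240.
Order B = ((W₁·W₂)·(W₃·W₄)): (W₁·W₂): 33×42 by 42×2 → 33×2, cost 33·42·2 = 2772; (W₃·W₄): 2×5 by 5×38 → 2×38, cost 2·5·38 = 380; ((W₁·W₂)·(W₃·W₄)): 33×2 by 2×38 → 33×38, cost 33·2·38 = 2508; cumulative 5660. Total 5660.
Difference: |56240 − 5660| = 50580.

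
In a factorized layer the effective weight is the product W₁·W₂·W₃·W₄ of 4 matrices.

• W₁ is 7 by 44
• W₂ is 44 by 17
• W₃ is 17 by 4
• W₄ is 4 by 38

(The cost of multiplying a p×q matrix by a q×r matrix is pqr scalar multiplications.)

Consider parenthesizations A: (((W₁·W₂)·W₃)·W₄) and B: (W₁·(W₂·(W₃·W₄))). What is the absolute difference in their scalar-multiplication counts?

Order A = (((W₁·W₂)·W₃)·W₄): (W₁·W₂): 7×44 by 44×17 → 7×17, cost 7·44·17 = 5236; ((W₁·W₂)·W₃): 7×17 by 17×4 → 7×4, cost 7·17·4 = 476; cumulative 5712; (((W₁·W₂)·W₃)·W₄): 7×4 by 4×38 → 7×38, cost 7·4·38 = 1064; cumulative 6776. Total 6776.
Order B = (W₁·(W₂·(W₃·W₄))): (W₃·W₄): 17×4 by 4×38 → 17×38, cost 17·4·38 = 2584; (W₂·(W₃·W₄)): 44×17 by 17×38 → 44×38, cost 44·17·38 = 28424; cumulative 31008; (W₁·(W₂·(W₃·W₄))): 7×44 by 44×38 → 7×38, cost 7·44·38 = 11704; cumulative 42712. Total 42712.
Difference: |6776 − 42712| = 35936.

35936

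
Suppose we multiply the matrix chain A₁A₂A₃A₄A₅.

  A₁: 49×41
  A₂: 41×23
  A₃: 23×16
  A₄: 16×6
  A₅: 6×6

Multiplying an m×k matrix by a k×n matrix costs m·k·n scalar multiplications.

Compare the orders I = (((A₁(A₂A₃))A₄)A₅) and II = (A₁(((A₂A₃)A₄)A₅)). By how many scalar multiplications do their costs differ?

21146

Order I = (((A₁(A₂A₃))A₄)A₅): (A₂A₃): 41×23 by 23×16 → 41×16, cost 41·23·16 = 15088; (A₁(A₂A₃)): 49×41 by 41×16 → 49×16, cost 49·41·16 = 32144; cumulative 47232; ((A₁(A₂A₃))A₄): 49×16 by 16×6 → 49×6, cost 49·16·6 = 4704; cumulative 51936; (((A₁(A₂A₃))A₄)A₅): 49×6 by 6×6 → 49×6, cost 49·6·6 = 1764; cumulative 53700. Total 53700.
Order II = (A₁(((A₂A₃)A₄)A₅)): (A₂A₃): 41×23 by 23×16 → 41×16, cost 41·23·16 = 15088; ((A₂A₃)A₄): 41×16 by 16×6 → 41×6, cost 41·16·6 = 3936; cumulative 19024; (((A₂A₃)A₄)A₅): 41×6 by 6×6 → 41×6, cost 41·6·6 = 1476; cumulative 20500; (A₁(((A₂A₃)A₄)A₅)): 49×41 by 41×6 → 49×6, cost 49·41·6 = 12054; cumulative 32554. Total 32554.
Difference: |53700 − 32554| = 21146.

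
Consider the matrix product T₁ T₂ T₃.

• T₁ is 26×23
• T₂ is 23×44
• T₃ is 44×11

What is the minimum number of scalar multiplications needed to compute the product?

Order (T₁ (T₂ T₃)): (T₂ T₃): 23×44 by 44×11 → 23×11, cost 23·44·11 = 11132; (T₁ (T₂ T₃)): 26×23 by 23×11 → 26×11, cost 26·23·11 = 6578; cumulative 17710. Total 17710.
Order ((T₁ T₂) T₃): (T₁ T₂): 26×23 by 23×44 → 26×44, cost 26·23·44 = 26312; ((T₁ T₂) T₃): 26×44 by 44×11 → 26×11, cost 26·44·11 = 12584; cumulative 38896. Total 38896.
Minimum: 17710.

17710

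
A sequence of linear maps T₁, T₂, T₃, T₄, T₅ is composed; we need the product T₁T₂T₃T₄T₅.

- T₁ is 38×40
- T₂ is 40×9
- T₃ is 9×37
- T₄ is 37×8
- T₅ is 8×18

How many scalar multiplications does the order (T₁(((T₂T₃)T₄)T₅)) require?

(T₂T₃): 40×9 by 9×37 → 40×37, cost 40·9·37 = 13320
((T₂T₃)T₄): 40×37 by 37×8 → 40×8, cost 40·37·8 = 11840; cumulative 25160
(((T₂T₃)T₄)T₅): 40×8 by 8×18 → 40×18, cost 40·8·18 = 5760; cumulative 30920
(T₁(((T₂T₃)T₄)T₅)): 38×40 by 40×18 → 38×18, cost 38·40·18 = 27360; cumulative 58280
Total: 58280 scalar multiplications.

58280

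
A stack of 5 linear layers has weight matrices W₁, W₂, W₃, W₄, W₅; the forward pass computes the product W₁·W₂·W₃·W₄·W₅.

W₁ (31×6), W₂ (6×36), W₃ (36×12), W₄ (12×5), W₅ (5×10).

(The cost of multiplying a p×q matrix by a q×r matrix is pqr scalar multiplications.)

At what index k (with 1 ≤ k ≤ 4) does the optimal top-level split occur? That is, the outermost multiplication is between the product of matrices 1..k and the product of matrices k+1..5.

Adjacent pairs: W₁W₂ = 31·6·36 = 6696; W₂W₃ = 6·36·12 = 2592; W₃W₄ = 36·12·5 = 2160; W₄W₅ = 12·5·10 = 600.
Length 3: W₁..W₃: k=1: 0+2592+31·6·12=4824; k=2: 6696+0+31·36·12=20088 → min 4824 | W₂..W₄: k=2: 0+2160+6·36·5=3240; k=3: 2592+0+6·12·5=2952 → min 2952 | W₃..W₅: k=3: 0+600+36·12·10=4920; k=4: 2160+0+36·5·10=3960 → min 3960.
Length 4: W₁..W₄: k=1: 0+2952+31·6·5=3882; k=2: 6696+2160+31·36·5=14436; k=3: 4824+0+31·12·5=6684 → min 3882 | W₂..W₅: k=2: 0+3960+6·36·10=6120; k=3: 2592+600+6·12·10=3912; k=4: 2952+0+6·5·10=3252 → min 3252.
Top-level splits: k=1: (W₁..W₁)·(W₂..W₅) → 0+3252+31·6·10 = 5112; k=2: (W₁..W₂)·(W₃..W₅) → 6696+3960+31·36·10 = 21816; k=3: (W₁..W₃)·(W₄..W₅) → 4824+600+31·12·10 = 9144; k=4: (W₁..W₄)·(W₅..W₅) → 3882+0+31·5·10 = 5432.
Best split is after W₁, i.e. k = 1.

1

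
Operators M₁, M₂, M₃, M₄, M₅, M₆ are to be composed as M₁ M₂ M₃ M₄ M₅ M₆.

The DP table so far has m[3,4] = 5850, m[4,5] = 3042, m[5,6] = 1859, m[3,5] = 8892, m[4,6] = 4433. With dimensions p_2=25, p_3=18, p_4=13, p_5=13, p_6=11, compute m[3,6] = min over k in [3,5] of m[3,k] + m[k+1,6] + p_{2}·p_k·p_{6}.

9383

m[3,6] = min over k∈[3,5] of m[3,k]+m[k+1,6]+p_{2}·p_k·p_{6}.
k=3: 0 + 4433 + 25·18·11 = 9383; k=4: 5850 + 1859 + 25·13·11 = 11284; k=5: 8892 + 0 + 25·13·11 = 12467.
Minimum: 9383 at k=3.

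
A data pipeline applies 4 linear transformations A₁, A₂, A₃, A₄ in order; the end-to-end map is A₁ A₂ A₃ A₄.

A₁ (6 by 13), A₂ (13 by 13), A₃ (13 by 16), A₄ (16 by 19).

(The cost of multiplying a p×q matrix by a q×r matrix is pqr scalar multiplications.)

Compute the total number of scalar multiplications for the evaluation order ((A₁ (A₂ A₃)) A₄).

5776

(A₂ A₃): 13×13 by 13×16 → 13×16, cost 13·13·16 = 2704
(A₁ (A₂ A₃)): 6×13 by 13×16 → 6×16, cost 6·13·16 = 1248; cumulative 3952
((A₁ (A₂ A₃)) A₄): 6×16 by 16×19 → 6×19, cost 6·16·19 = 1824; cumulative 5776
Total: 5776 scalar multiplications.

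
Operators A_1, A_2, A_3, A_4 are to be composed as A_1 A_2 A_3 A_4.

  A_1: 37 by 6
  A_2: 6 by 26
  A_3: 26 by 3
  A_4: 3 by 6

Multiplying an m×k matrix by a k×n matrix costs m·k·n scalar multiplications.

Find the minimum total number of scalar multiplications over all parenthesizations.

Adjacent pairs: A_1A_2 = 37·6·26 = 5772; A_2A_3 = 6·26·3 = 468; A_3A_4 = 26·3·6 = 468.
Length 3: A_1..A_3: k=1: 0+468+37·6·3=1134; k=2: 5772+0+37·26·3=8658 → min 1134 | A_2..A_4: k=2: 0+468+6·26·6=1404; k=3: 468+0+6·3·6=576 → min 576.
Length 4: A_1..A_4: k=1: 0+576+37·6·6=1908; k=2: 5772+468+37·26·6=12012; k=3: 1134+0+37·3·6=1800 → min 1800.
Optimal order: ((A_1 (A_2 A_3)) A_4) with cost 1800.

1800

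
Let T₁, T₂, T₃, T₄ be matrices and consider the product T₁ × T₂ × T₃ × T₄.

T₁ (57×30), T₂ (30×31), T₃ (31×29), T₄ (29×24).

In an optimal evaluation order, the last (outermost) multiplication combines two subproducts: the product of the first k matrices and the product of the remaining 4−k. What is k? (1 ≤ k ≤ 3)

Adjacent pairs: T₁T₂ = 57·30·31 = 53010; T₂T₃ = 30·31·29 = 26970; T₃T₄ = 31·29·24 = 21576.
Length 3: T₁..T₃: k=1: 0+26970+57·30·29=76560; k=2: 53010+0+57·31·29=104253 → min 76560 | T₂..T₄: k=2: 0+21576+30·31·24=43896; k=3: 26970+0+30·29·24=47850 → min 43896.
Top-level splits: k=1: (T₁..T₁)·(T₂..T₄) → 0+43896+57·30·24 = 84936; k=2: (T₁..T₂)·(T₃..T₄) → 53010+21576+57·31·24 = 116994; k=3: (T₁..T₃)·(T₄..T₄) → 76560+0+57·29·24 = 116232.
Best split is after T₁, i.e. k = 1.

1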